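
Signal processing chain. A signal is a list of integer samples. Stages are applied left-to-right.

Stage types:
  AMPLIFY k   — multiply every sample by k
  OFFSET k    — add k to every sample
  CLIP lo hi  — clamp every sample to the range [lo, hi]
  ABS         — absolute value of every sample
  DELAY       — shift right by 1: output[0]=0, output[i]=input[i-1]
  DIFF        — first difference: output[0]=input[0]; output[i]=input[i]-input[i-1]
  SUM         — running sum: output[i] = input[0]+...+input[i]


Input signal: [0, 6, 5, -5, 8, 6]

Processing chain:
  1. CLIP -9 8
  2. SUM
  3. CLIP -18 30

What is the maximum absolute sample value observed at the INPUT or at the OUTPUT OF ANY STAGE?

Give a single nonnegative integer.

Answer: 20

Derivation:
Input: [0, 6, 5, -5, 8, 6] (max |s|=8)
Stage 1 (CLIP -9 8): clip(0,-9,8)=0, clip(6,-9,8)=6, clip(5,-9,8)=5, clip(-5,-9,8)=-5, clip(8,-9,8)=8, clip(6,-9,8)=6 -> [0, 6, 5, -5, 8, 6] (max |s|=8)
Stage 2 (SUM): sum[0..0]=0, sum[0..1]=6, sum[0..2]=11, sum[0..3]=6, sum[0..4]=14, sum[0..5]=20 -> [0, 6, 11, 6, 14, 20] (max |s|=20)
Stage 3 (CLIP -18 30): clip(0,-18,30)=0, clip(6,-18,30)=6, clip(11,-18,30)=11, clip(6,-18,30)=6, clip(14,-18,30)=14, clip(20,-18,30)=20 -> [0, 6, 11, 6, 14, 20] (max |s|=20)
Overall max amplitude: 20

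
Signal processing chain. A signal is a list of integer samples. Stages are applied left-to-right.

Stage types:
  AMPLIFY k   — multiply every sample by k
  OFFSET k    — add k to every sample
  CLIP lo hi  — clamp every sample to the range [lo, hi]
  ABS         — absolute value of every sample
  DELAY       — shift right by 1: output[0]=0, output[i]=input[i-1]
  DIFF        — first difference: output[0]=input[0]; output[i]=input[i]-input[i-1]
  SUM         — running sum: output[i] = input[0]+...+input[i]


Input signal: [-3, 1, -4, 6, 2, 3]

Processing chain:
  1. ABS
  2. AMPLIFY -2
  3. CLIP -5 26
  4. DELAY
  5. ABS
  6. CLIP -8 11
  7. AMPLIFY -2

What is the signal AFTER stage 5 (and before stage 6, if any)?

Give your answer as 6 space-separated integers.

Answer: 0 5 2 5 5 4

Derivation:
Input: [-3, 1, -4, 6, 2, 3]
Stage 1 (ABS): |-3|=3, |1|=1, |-4|=4, |6|=6, |2|=2, |3|=3 -> [3, 1, 4, 6, 2, 3]
Stage 2 (AMPLIFY -2): 3*-2=-6, 1*-2=-2, 4*-2=-8, 6*-2=-12, 2*-2=-4, 3*-2=-6 -> [-6, -2, -8, -12, -4, -6]
Stage 3 (CLIP -5 26): clip(-6,-5,26)=-5, clip(-2,-5,26)=-2, clip(-8,-5,26)=-5, clip(-12,-5,26)=-5, clip(-4,-5,26)=-4, clip(-6,-5,26)=-5 -> [-5, -2, -5, -5, -4, -5]
Stage 4 (DELAY): [0, -5, -2, -5, -5, -4] = [0, -5, -2, -5, -5, -4] -> [0, -5, -2, -5, -5, -4]
Stage 5 (ABS): |0|=0, |-5|=5, |-2|=2, |-5|=5, |-5|=5, |-4|=4 -> [0, 5, 2, 5, 5, 4]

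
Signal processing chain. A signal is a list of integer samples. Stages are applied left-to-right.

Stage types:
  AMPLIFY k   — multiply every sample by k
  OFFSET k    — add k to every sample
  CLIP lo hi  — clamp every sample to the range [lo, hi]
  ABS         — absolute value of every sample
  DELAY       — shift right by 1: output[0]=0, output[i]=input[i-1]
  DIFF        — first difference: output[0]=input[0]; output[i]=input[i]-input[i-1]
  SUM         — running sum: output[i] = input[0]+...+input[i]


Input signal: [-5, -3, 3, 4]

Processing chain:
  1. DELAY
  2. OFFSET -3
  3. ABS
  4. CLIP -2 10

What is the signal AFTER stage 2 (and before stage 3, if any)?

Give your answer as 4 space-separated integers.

Answer: -3 -8 -6 0

Derivation:
Input: [-5, -3, 3, 4]
Stage 1 (DELAY): [0, -5, -3, 3] = [0, -5, -3, 3] -> [0, -5, -3, 3]
Stage 2 (OFFSET -3): 0+-3=-3, -5+-3=-8, -3+-3=-6, 3+-3=0 -> [-3, -8, -6, 0]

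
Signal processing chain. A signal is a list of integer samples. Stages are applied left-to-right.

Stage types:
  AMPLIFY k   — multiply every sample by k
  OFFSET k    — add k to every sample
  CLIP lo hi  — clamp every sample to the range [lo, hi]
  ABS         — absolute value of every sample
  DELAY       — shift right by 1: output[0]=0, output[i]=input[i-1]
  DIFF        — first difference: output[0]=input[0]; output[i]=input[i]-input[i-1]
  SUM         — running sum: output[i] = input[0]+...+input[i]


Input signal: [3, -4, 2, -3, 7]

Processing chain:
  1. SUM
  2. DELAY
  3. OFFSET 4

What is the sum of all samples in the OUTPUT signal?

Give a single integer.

Answer: 21

Derivation:
Input: [3, -4, 2, -3, 7]
Stage 1 (SUM): sum[0..0]=3, sum[0..1]=-1, sum[0..2]=1, sum[0..3]=-2, sum[0..4]=5 -> [3, -1, 1, -2, 5]
Stage 2 (DELAY): [0, 3, -1, 1, -2] = [0, 3, -1, 1, -2] -> [0, 3, -1, 1, -2]
Stage 3 (OFFSET 4): 0+4=4, 3+4=7, -1+4=3, 1+4=5, -2+4=2 -> [4, 7, 3, 5, 2]
Output sum: 21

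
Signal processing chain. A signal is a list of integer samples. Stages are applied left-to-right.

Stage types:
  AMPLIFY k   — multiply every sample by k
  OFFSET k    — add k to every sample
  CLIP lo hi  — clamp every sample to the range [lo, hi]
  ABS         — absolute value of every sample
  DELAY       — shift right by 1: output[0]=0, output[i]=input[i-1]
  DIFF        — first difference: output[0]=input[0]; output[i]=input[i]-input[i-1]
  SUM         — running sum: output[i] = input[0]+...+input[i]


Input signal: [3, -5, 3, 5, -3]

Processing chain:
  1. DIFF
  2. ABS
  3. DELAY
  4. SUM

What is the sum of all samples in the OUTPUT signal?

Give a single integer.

Answer: 54

Derivation:
Input: [3, -5, 3, 5, -3]
Stage 1 (DIFF): s[0]=3, -5-3=-8, 3--5=8, 5-3=2, -3-5=-8 -> [3, -8, 8, 2, -8]
Stage 2 (ABS): |3|=3, |-8|=8, |8|=8, |2|=2, |-8|=8 -> [3, 8, 8, 2, 8]
Stage 3 (DELAY): [0, 3, 8, 8, 2] = [0, 3, 8, 8, 2] -> [0, 3, 8, 8, 2]
Stage 4 (SUM): sum[0..0]=0, sum[0..1]=3, sum[0..2]=11, sum[0..3]=19, sum[0..4]=21 -> [0, 3, 11, 19, 21]
Output sum: 54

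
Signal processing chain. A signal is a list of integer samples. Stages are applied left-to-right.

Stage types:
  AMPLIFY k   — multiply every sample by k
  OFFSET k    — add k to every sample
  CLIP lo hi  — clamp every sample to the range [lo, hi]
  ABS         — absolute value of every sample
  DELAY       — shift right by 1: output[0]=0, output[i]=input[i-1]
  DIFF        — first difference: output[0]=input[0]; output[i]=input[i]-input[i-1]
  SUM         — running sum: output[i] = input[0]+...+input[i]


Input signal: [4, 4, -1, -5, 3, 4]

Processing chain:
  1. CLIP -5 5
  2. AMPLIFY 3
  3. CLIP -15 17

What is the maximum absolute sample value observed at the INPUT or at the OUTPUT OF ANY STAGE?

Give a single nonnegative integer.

Answer: 15

Derivation:
Input: [4, 4, -1, -5, 3, 4] (max |s|=5)
Stage 1 (CLIP -5 5): clip(4,-5,5)=4, clip(4,-5,5)=4, clip(-1,-5,5)=-1, clip(-5,-5,5)=-5, clip(3,-5,5)=3, clip(4,-5,5)=4 -> [4, 4, -1, -5, 3, 4] (max |s|=5)
Stage 2 (AMPLIFY 3): 4*3=12, 4*3=12, -1*3=-3, -5*3=-15, 3*3=9, 4*3=12 -> [12, 12, -3, -15, 9, 12] (max |s|=15)
Stage 3 (CLIP -15 17): clip(12,-15,17)=12, clip(12,-15,17)=12, clip(-3,-15,17)=-3, clip(-15,-15,17)=-15, clip(9,-15,17)=9, clip(12,-15,17)=12 -> [12, 12, -3, -15, 9, 12] (max |s|=15)
Overall max amplitude: 15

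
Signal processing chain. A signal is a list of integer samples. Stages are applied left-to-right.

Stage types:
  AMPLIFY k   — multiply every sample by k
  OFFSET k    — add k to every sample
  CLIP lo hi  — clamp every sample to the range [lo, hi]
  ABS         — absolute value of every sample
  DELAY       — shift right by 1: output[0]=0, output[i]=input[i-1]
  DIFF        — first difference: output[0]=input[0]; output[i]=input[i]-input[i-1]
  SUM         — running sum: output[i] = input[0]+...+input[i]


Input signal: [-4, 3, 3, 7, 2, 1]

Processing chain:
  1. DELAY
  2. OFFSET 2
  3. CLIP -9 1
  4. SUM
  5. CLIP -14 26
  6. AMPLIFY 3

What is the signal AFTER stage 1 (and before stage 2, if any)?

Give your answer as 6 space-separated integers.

Answer: 0 -4 3 3 7 2

Derivation:
Input: [-4, 3, 3, 7, 2, 1]
Stage 1 (DELAY): [0, -4, 3, 3, 7, 2] = [0, -4, 3, 3, 7, 2] -> [0, -4, 3, 3, 7, 2]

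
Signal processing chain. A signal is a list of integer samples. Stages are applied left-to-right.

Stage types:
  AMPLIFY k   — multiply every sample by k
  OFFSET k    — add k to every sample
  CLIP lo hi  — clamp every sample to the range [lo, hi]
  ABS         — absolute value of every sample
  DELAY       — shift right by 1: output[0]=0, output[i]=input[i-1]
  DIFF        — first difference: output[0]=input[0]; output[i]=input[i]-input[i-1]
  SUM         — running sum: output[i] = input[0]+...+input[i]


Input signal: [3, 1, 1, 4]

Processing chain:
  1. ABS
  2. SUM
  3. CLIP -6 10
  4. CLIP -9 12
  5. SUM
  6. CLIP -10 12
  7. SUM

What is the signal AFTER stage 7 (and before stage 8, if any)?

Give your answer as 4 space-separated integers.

Answer: 3 10 22 34

Derivation:
Input: [3, 1, 1, 4]
Stage 1 (ABS): |3|=3, |1|=1, |1|=1, |4|=4 -> [3, 1, 1, 4]
Stage 2 (SUM): sum[0..0]=3, sum[0..1]=4, sum[0..2]=5, sum[0..3]=9 -> [3, 4, 5, 9]
Stage 3 (CLIP -6 10): clip(3,-6,10)=3, clip(4,-6,10)=4, clip(5,-6,10)=5, clip(9,-6,10)=9 -> [3, 4, 5, 9]
Stage 4 (CLIP -9 12): clip(3,-9,12)=3, clip(4,-9,12)=4, clip(5,-9,12)=5, clip(9,-9,12)=9 -> [3, 4, 5, 9]
Stage 5 (SUM): sum[0..0]=3, sum[0..1]=7, sum[0..2]=12, sum[0..3]=21 -> [3, 7, 12, 21]
Stage 6 (CLIP -10 12): clip(3,-10,12)=3, clip(7,-10,12)=7, clip(12,-10,12)=12, clip(21,-10,12)=12 -> [3, 7, 12, 12]
Stage 7 (SUM): sum[0..0]=3, sum[0..1]=10, sum[0..2]=22, sum[0..3]=34 -> [3, 10, 22, 34]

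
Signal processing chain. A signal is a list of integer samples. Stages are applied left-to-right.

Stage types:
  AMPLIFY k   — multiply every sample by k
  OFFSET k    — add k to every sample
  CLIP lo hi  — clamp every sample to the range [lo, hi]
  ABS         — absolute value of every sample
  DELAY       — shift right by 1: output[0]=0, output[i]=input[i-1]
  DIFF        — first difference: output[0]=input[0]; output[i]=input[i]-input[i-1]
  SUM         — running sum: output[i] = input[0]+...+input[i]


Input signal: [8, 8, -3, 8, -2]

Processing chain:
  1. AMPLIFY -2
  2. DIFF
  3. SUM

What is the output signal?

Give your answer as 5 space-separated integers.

Input: [8, 8, -3, 8, -2]
Stage 1 (AMPLIFY -2): 8*-2=-16, 8*-2=-16, -3*-2=6, 8*-2=-16, -2*-2=4 -> [-16, -16, 6, -16, 4]
Stage 2 (DIFF): s[0]=-16, -16--16=0, 6--16=22, -16-6=-22, 4--16=20 -> [-16, 0, 22, -22, 20]
Stage 3 (SUM): sum[0..0]=-16, sum[0..1]=-16, sum[0..2]=6, sum[0..3]=-16, sum[0..4]=4 -> [-16, -16, 6, -16, 4]

Answer: -16 -16 6 -16 4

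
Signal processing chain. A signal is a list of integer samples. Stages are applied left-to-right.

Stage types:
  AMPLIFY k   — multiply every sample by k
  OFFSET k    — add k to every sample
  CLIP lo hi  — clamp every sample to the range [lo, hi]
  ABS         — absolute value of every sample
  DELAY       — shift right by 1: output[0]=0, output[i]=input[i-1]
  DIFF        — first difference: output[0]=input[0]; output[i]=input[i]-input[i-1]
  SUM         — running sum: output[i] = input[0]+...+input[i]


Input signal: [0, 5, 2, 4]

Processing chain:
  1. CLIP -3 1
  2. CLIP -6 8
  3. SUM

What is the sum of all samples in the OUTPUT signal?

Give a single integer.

Input: [0, 5, 2, 4]
Stage 1 (CLIP -3 1): clip(0,-3,1)=0, clip(5,-3,1)=1, clip(2,-3,1)=1, clip(4,-3,1)=1 -> [0, 1, 1, 1]
Stage 2 (CLIP -6 8): clip(0,-6,8)=0, clip(1,-6,8)=1, clip(1,-6,8)=1, clip(1,-6,8)=1 -> [0, 1, 1, 1]
Stage 3 (SUM): sum[0..0]=0, sum[0..1]=1, sum[0..2]=2, sum[0..3]=3 -> [0, 1, 2, 3]
Output sum: 6

Answer: 6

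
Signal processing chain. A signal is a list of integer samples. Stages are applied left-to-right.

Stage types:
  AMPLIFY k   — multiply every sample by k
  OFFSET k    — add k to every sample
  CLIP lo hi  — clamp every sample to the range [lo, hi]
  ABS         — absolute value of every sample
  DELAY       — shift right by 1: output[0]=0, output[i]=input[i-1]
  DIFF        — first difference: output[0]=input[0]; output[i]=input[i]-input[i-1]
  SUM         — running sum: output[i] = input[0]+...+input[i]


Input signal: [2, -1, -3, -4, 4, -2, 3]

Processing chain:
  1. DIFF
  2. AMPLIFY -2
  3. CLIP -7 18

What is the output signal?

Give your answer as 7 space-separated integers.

Input: [2, -1, -3, -4, 4, -2, 3]
Stage 1 (DIFF): s[0]=2, -1-2=-3, -3--1=-2, -4--3=-1, 4--4=8, -2-4=-6, 3--2=5 -> [2, -3, -2, -1, 8, -6, 5]
Stage 2 (AMPLIFY -2): 2*-2=-4, -3*-2=6, -2*-2=4, -1*-2=2, 8*-2=-16, -6*-2=12, 5*-2=-10 -> [-4, 6, 4, 2, -16, 12, -10]
Stage 3 (CLIP -7 18): clip(-4,-7,18)=-4, clip(6,-7,18)=6, clip(4,-7,18)=4, clip(2,-7,18)=2, clip(-16,-7,18)=-7, clip(12,-7,18)=12, clip(-10,-7,18)=-7 -> [-4, 6, 4, 2, -7, 12, -7]

Answer: -4 6 4 2 -7 12 -7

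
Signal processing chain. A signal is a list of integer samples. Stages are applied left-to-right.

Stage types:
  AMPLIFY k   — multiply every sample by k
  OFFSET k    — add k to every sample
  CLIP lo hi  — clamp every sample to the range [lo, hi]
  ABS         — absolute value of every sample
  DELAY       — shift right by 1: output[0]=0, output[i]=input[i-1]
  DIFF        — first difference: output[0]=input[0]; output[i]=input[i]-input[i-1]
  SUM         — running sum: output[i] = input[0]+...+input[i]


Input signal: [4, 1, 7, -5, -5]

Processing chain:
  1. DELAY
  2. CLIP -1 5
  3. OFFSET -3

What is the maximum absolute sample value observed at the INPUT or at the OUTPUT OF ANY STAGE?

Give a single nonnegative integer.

Input: [4, 1, 7, -5, -5] (max |s|=7)
Stage 1 (DELAY): [0, 4, 1, 7, -5] = [0, 4, 1, 7, -5] -> [0, 4, 1, 7, -5] (max |s|=7)
Stage 2 (CLIP -1 5): clip(0,-1,5)=0, clip(4,-1,5)=4, clip(1,-1,5)=1, clip(7,-1,5)=5, clip(-5,-1,5)=-1 -> [0, 4, 1, 5, -1] (max |s|=5)
Stage 3 (OFFSET -3): 0+-3=-3, 4+-3=1, 1+-3=-2, 5+-3=2, -1+-3=-4 -> [-3, 1, -2, 2, -4] (max |s|=4)
Overall max amplitude: 7

Answer: 7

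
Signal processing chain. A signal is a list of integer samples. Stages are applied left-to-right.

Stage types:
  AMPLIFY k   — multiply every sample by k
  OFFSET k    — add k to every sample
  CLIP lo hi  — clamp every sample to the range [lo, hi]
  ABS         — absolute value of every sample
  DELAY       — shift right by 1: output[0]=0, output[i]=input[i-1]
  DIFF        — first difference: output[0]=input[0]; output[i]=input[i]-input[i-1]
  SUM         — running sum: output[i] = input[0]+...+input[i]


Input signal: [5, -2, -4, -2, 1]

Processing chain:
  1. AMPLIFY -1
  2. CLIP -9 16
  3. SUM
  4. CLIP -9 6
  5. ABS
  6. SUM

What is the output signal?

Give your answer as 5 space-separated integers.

Input: [5, -2, -4, -2, 1]
Stage 1 (AMPLIFY -1): 5*-1=-5, -2*-1=2, -4*-1=4, -2*-1=2, 1*-1=-1 -> [-5, 2, 4, 2, -1]
Stage 2 (CLIP -9 16): clip(-5,-9,16)=-5, clip(2,-9,16)=2, clip(4,-9,16)=4, clip(2,-9,16)=2, clip(-1,-9,16)=-1 -> [-5, 2, 4, 2, -1]
Stage 3 (SUM): sum[0..0]=-5, sum[0..1]=-3, sum[0..2]=1, sum[0..3]=3, sum[0..4]=2 -> [-5, -3, 1, 3, 2]
Stage 4 (CLIP -9 6): clip(-5,-9,6)=-5, clip(-3,-9,6)=-3, clip(1,-9,6)=1, clip(3,-9,6)=3, clip(2,-9,6)=2 -> [-5, -3, 1, 3, 2]
Stage 5 (ABS): |-5|=5, |-3|=3, |1|=1, |3|=3, |2|=2 -> [5, 3, 1, 3, 2]
Stage 6 (SUM): sum[0..0]=5, sum[0..1]=8, sum[0..2]=9, sum[0..3]=12, sum[0..4]=14 -> [5, 8, 9, 12, 14]

Answer: 5 8 9 12 14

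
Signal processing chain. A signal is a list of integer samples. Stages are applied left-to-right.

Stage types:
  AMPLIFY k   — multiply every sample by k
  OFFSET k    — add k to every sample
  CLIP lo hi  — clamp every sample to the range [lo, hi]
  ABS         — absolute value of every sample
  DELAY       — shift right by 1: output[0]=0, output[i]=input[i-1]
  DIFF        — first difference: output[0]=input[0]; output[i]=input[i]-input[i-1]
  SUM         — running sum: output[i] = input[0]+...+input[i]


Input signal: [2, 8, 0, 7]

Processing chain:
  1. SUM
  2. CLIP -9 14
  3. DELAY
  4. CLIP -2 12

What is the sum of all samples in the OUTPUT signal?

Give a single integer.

Input: [2, 8, 0, 7]
Stage 1 (SUM): sum[0..0]=2, sum[0..1]=10, sum[0..2]=10, sum[0..3]=17 -> [2, 10, 10, 17]
Stage 2 (CLIP -9 14): clip(2,-9,14)=2, clip(10,-9,14)=10, clip(10,-9,14)=10, clip(17,-9,14)=14 -> [2, 10, 10, 14]
Stage 3 (DELAY): [0, 2, 10, 10] = [0, 2, 10, 10] -> [0, 2, 10, 10]
Stage 4 (CLIP -2 12): clip(0,-2,12)=0, clip(2,-2,12)=2, clip(10,-2,12)=10, clip(10,-2,12)=10 -> [0, 2, 10, 10]
Output sum: 22

Answer: 22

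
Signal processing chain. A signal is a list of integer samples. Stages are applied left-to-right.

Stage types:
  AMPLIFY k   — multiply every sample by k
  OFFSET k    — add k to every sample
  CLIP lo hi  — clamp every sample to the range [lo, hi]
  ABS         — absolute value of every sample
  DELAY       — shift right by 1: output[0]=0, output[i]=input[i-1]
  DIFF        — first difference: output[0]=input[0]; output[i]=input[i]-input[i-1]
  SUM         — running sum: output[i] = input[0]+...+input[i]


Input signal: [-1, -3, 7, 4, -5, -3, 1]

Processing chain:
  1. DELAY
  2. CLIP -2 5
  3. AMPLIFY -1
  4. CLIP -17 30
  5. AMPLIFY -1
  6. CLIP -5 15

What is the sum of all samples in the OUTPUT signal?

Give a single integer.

Answer: 2

Derivation:
Input: [-1, -3, 7, 4, -5, -3, 1]
Stage 1 (DELAY): [0, -1, -3, 7, 4, -5, -3] = [0, -1, -3, 7, 4, -5, -3] -> [0, -1, -3, 7, 4, -5, -3]
Stage 2 (CLIP -2 5): clip(0,-2,5)=0, clip(-1,-2,5)=-1, clip(-3,-2,5)=-2, clip(7,-2,5)=5, clip(4,-2,5)=4, clip(-5,-2,5)=-2, clip(-3,-2,5)=-2 -> [0, -1, -2, 5, 4, -2, -2]
Stage 3 (AMPLIFY -1): 0*-1=0, -1*-1=1, -2*-1=2, 5*-1=-5, 4*-1=-4, -2*-1=2, -2*-1=2 -> [0, 1, 2, -5, -4, 2, 2]
Stage 4 (CLIP -17 30): clip(0,-17,30)=0, clip(1,-17,30)=1, clip(2,-17,30)=2, clip(-5,-17,30)=-5, clip(-4,-17,30)=-4, clip(2,-17,30)=2, clip(2,-17,30)=2 -> [0, 1, 2, -5, -4, 2, 2]
Stage 5 (AMPLIFY -1): 0*-1=0, 1*-1=-1, 2*-1=-2, -5*-1=5, -4*-1=4, 2*-1=-2, 2*-1=-2 -> [0, -1, -2, 5, 4, -2, -2]
Stage 6 (CLIP -5 15): clip(0,-5,15)=0, clip(-1,-5,15)=-1, clip(-2,-5,15)=-2, clip(5,-5,15)=5, clip(4,-5,15)=4, clip(-2,-5,15)=-2, clip(-2,-5,15)=-2 -> [0, -1, -2, 5, 4, -2, -2]
Output sum: 2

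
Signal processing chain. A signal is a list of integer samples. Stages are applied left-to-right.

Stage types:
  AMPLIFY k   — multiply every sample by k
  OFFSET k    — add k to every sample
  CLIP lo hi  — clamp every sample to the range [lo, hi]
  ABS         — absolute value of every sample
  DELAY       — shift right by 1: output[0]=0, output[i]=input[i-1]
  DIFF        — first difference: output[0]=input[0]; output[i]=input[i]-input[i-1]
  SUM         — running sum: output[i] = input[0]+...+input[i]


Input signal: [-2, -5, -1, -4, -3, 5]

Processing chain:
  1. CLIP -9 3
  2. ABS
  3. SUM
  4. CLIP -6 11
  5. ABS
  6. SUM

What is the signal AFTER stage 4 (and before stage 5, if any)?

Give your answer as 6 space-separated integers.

Answer: 2 7 8 11 11 11

Derivation:
Input: [-2, -5, -1, -4, -3, 5]
Stage 1 (CLIP -9 3): clip(-2,-9,3)=-2, clip(-5,-9,3)=-5, clip(-1,-9,3)=-1, clip(-4,-9,3)=-4, clip(-3,-9,3)=-3, clip(5,-9,3)=3 -> [-2, -5, -1, -4, -3, 3]
Stage 2 (ABS): |-2|=2, |-5|=5, |-1|=1, |-4|=4, |-3|=3, |3|=3 -> [2, 5, 1, 4, 3, 3]
Stage 3 (SUM): sum[0..0]=2, sum[0..1]=7, sum[0..2]=8, sum[0..3]=12, sum[0..4]=15, sum[0..5]=18 -> [2, 7, 8, 12, 15, 18]
Stage 4 (CLIP -6 11): clip(2,-6,11)=2, clip(7,-6,11)=7, clip(8,-6,11)=8, clip(12,-6,11)=11, clip(15,-6,11)=11, clip(18,-6,11)=11 -> [2, 7, 8, 11, 11, 11]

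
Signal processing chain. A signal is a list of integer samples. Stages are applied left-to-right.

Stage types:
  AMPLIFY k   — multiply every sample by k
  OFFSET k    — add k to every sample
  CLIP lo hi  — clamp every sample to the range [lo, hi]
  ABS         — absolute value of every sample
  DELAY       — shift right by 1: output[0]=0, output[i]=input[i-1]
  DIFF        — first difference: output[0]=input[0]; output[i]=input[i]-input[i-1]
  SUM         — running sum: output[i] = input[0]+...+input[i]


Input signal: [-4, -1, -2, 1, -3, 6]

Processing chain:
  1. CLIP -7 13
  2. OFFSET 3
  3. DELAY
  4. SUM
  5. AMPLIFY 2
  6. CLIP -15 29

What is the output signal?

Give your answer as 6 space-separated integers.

Input: [-4, -1, -2, 1, -3, 6]
Stage 1 (CLIP -7 13): clip(-4,-7,13)=-4, clip(-1,-7,13)=-1, clip(-2,-7,13)=-2, clip(1,-7,13)=1, clip(-3,-7,13)=-3, clip(6,-7,13)=6 -> [-4, -1, -2, 1, -3, 6]
Stage 2 (OFFSET 3): -4+3=-1, -1+3=2, -2+3=1, 1+3=4, -3+3=0, 6+3=9 -> [-1, 2, 1, 4, 0, 9]
Stage 3 (DELAY): [0, -1, 2, 1, 4, 0] = [0, -1, 2, 1, 4, 0] -> [0, -1, 2, 1, 4, 0]
Stage 4 (SUM): sum[0..0]=0, sum[0..1]=-1, sum[0..2]=1, sum[0..3]=2, sum[0..4]=6, sum[0..5]=6 -> [0, -1, 1, 2, 6, 6]
Stage 5 (AMPLIFY 2): 0*2=0, -1*2=-2, 1*2=2, 2*2=4, 6*2=12, 6*2=12 -> [0, -2, 2, 4, 12, 12]
Stage 6 (CLIP -15 29): clip(0,-15,29)=0, clip(-2,-15,29)=-2, clip(2,-15,29)=2, clip(4,-15,29)=4, clip(12,-15,29)=12, clip(12,-15,29)=12 -> [0, -2, 2, 4, 12, 12]

Answer: 0 -2 2 4 12 12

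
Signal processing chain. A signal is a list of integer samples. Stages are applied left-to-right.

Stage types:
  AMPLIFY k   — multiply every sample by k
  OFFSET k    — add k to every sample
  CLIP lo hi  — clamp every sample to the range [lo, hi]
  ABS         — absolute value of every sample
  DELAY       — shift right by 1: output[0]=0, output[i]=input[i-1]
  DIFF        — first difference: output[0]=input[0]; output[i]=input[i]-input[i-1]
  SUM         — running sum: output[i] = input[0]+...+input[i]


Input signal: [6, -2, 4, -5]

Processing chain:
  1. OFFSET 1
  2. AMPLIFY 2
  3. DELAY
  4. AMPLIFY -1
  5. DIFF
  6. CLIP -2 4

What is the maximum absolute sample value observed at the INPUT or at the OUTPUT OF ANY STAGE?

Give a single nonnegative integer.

Answer: 16

Derivation:
Input: [6, -2, 4, -5] (max |s|=6)
Stage 1 (OFFSET 1): 6+1=7, -2+1=-1, 4+1=5, -5+1=-4 -> [7, -1, 5, -4] (max |s|=7)
Stage 2 (AMPLIFY 2): 7*2=14, -1*2=-2, 5*2=10, -4*2=-8 -> [14, -2, 10, -8] (max |s|=14)
Stage 3 (DELAY): [0, 14, -2, 10] = [0, 14, -2, 10] -> [0, 14, -2, 10] (max |s|=14)
Stage 4 (AMPLIFY -1): 0*-1=0, 14*-1=-14, -2*-1=2, 10*-1=-10 -> [0, -14, 2, -10] (max |s|=14)
Stage 5 (DIFF): s[0]=0, -14-0=-14, 2--14=16, -10-2=-12 -> [0, -14, 16, -12] (max |s|=16)
Stage 6 (CLIP -2 4): clip(0,-2,4)=0, clip(-14,-2,4)=-2, clip(16,-2,4)=4, clip(-12,-2,4)=-2 -> [0, -2, 4, -2] (max |s|=4)
Overall max amplitude: 16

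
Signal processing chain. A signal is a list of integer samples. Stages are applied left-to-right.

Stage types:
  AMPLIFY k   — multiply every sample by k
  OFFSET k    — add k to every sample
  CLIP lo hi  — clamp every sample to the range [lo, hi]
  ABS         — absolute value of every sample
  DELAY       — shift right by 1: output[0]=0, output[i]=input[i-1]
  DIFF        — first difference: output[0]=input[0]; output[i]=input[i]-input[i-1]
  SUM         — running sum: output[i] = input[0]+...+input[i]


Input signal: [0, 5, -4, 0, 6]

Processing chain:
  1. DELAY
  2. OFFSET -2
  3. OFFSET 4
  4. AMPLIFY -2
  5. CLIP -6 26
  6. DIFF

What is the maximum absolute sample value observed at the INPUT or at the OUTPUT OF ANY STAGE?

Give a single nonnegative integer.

Input: [0, 5, -4, 0, 6] (max |s|=6)
Stage 1 (DELAY): [0, 0, 5, -4, 0] = [0, 0, 5, -4, 0] -> [0, 0, 5, -4, 0] (max |s|=5)
Stage 2 (OFFSET -2): 0+-2=-2, 0+-2=-2, 5+-2=3, -4+-2=-6, 0+-2=-2 -> [-2, -2, 3, -6, -2] (max |s|=6)
Stage 3 (OFFSET 4): -2+4=2, -2+4=2, 3+4=7, -6+4=-2, -2+4=2 -> [2, 2, 7, -2, 2] (max |s|=7)
Stage 4 (AMPLIFY -2): 2*-2=-4, 2*-2=-4, 7*-2=-14, -2*-2=4, 2*-2=-4 -> [-4, -4, -14, 4, -4] (max |s|=14)
Stage 5 (CLIP -6 26): clip(-4,-6,26)=-4, clip(-4,-6,26)=-4, clip(-14,-6,26)=-6, clip(4,-6,26)=4, clip(-4,-6,26)=-4 -> [-4, -4, -6, 4, -4] (max |s|=6)
Stage 6 (DIFF): s[0]=-4, -4--4=0, -6--4=-2, 4--6=10, -4-4=-8 -> [-4, 0, -2, 10, -8] (max |s|=10)
Overall max amplitude: 14

Answer: 14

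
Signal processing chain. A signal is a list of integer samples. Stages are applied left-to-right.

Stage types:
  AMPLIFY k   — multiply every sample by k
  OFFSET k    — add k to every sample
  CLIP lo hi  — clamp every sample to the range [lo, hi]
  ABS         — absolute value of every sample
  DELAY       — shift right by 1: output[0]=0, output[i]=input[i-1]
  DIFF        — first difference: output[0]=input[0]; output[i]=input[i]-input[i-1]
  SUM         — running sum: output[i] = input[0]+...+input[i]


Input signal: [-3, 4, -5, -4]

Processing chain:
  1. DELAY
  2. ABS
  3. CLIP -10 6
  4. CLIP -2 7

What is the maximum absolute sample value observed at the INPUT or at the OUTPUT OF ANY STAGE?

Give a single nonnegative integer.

Answer: 5

Derivation:
Input: [-3, 4, -5, -4] (max |s|=5)
Stage 1 (DELAY): [0, -3, 4, -5] = [0, -3, 4, -5] -> [0, -3, 4, -5] (max |s|=5)
Stage 2 (ABS): |0|=0, |-3|=3, |4|=4, |-5|=5 -> [0, 3, 4, 5] (max |s|=5)
Stage 3 (CLIP -10 6): clip(0,-10,6)=0, clip(3,-10,6)=3, clip(4,-10,6)=4, clip(5,-10,6)=5 -> [0, 3, 4, 5] (max |s|=5)
Stage 4 (CLIP -2 7): clip(0,-2,7)=0, clip(3,-2,7)=3, clip(4,-2,7)=4, clip(5,-2,7)=5 -> [0, 3, 4, 5] (max |s|=5)
Overall max amplitude: 5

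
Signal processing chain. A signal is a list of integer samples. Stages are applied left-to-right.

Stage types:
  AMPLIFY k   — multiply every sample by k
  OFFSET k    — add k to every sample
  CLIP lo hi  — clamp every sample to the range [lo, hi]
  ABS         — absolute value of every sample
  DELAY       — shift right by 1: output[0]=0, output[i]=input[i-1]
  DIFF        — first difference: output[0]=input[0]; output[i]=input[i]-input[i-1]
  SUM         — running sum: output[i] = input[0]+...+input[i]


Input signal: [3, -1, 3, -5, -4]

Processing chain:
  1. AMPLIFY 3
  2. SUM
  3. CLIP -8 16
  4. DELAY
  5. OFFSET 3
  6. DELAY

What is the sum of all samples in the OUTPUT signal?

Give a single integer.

Answer: 42

Derivation:
Input: [3, -1, 3, -5, -4]
Stage 1 (AMPLIFY 3): 3*3=9, -1*3=-3, 3*3=9, -5*3=-15, -4*3=-12 -> [9, -3, 9, -15, -12]
Stage 2 (SUM): sum[0..0]=9, sum[0..1]=6, sum[0..2]=15, sum[0..3]=0, sum[0..4]=-12 -> [9, 6, 15, 0, -12]
Stage 3 (CLIP -8 16): clip(9,-8,16)=9, clip(6,-8,16)=6, clip(15,-8,16)=15, clip(0,-8,16)=0, clip(-12,-8,16)=-8 -> [9, 6, 15, 0, -8]
Stage 4 (DELAY): [0, 9, 6, 15, 0] = [0, 9, 6, 15, 0] -> [0, 9, 6, 15, 0]
Stage 5 (OFFSET 3): 0+3=3, 9+3=12, 6+3=9, 15+3=18, 0+3=3 -> [3, 12, 9, 18, 3]
Stage 6 (DELAY): [0, 3, 12, 9, 18] = [0, 3, 12, 9, 18] -> [0, 3, 12, 9, 18]
Output sum: 42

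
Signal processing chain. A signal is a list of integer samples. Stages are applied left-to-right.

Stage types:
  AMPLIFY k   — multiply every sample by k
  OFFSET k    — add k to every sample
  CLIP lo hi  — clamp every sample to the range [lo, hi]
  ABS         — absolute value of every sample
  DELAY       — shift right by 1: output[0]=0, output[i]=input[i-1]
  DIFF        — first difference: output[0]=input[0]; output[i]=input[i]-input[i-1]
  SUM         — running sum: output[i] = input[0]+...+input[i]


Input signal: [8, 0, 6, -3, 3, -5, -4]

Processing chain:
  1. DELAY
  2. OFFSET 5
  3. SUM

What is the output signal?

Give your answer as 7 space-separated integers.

Answer: 5 18 23 34 36 44 44

Derivation:
Input: [8, 0, 6, -3, 3, -5, -4]
Stage 1 (DELAY): [0, 8, 0, 6, -3, 3, -5] = [0, 8, 0, 6, -3, 3, -5] -> [0, 8, 0, 6, -3, 3, -5]
Stage 2 (OFFSET 5): 0+5=5, 8+5=13, 0+5=5, 6+5=11, -3+5=2, 3+5=8, -5+5=0 -> [5, 13, 5, 11, 2, 8, 0]
Stage 3 (SUM): sum[0..0]=5, sum[0..1]=18, sum[0..2]=23, sum[0..3]=34, sum[0..4]=36, sum[0..5]=44, sum[0..6]=44 -> [5, 18, 23, 34, 36, 44, 44]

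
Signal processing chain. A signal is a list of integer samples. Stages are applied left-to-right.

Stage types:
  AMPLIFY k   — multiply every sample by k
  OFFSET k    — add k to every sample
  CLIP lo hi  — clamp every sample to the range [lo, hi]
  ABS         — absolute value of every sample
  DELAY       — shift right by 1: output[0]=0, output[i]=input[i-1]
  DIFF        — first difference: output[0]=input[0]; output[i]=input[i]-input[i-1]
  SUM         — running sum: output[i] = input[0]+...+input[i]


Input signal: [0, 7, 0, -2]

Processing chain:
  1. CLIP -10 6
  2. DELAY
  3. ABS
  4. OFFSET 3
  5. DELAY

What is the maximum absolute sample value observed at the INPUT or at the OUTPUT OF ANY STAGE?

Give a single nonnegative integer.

Answer: 9

Derivation:
Input: [0, 7, 0, -2] (max |s|=7)
Stage 1 (CLIP -10 6): clip(0,-10,6)=0, clip(7,-10,6)=6, clip(0,-10,6)=0, clip(-2,-10,6)=-2 -> [0, 6, 0, -2] (max |s|=6)
Stage 2 (DELAY): [0, 0, 6, 0] = [0, 0, 6, 0] -> [0, 0, 6, 0] (max |s|=6)
Stage 3 (ABS): |0|=0, |0|=0, |6|=6, |0|=0 -> [0, 0, 6, 0] (max |s|=6)
Stage 4 (OFFSET 3): 0+3=3, 0+3=3, 6+3=9, 0+3=3 -> [3, 3, 9, 3] (max |s|=9)
Stage 5 (DELAY): [0, 3, 3, 9] = [0, 3, 3, 9] -> [0, 3, 3, 9] (max |s|=9)
Overall max amplitude: 9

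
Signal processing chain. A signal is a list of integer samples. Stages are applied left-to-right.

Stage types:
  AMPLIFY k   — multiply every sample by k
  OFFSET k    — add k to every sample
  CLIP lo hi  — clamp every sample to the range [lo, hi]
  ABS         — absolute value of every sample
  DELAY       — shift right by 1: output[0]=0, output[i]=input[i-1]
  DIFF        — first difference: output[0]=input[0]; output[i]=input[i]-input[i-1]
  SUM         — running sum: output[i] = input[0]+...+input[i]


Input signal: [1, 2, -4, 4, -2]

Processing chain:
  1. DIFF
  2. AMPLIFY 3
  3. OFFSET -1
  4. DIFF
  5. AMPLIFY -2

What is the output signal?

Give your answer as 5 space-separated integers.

Input: [1, 2, -4, 4, -2]
Stage 1 (DIFF): s[0]=1, 2-1=1, -4-2=-6, 4--4=8, -2-4=-6 -> [1, 1, -6, 8, -6]
Stage 2 (AMPLIFY 3): 1*3=3, 1*3=3, -6*3=-18, 8*3=24, -6*3=-18 -> [3, 3, -18, 24, -18]
Stage 3 (OFFSET -1): 3+-1=2, 3+-1=2, -18+-1=-19, 24+-1=23, -18+-1=-19 -> [2, 2, -19, 23, -19]
Stage 4 (DIFF): s[0]=2, 2-2=0, -19-2=-21, 23--19=42, -19-23=-42 -> [2, 0, -21, 42, -42]
Stage 5 (AMPLIFY -2): 2*-2=-4, 0*-2=0, -21*-2=42, 42*-2=-84, -42*-2=84 -> [-4, 0, 42, -84, 84]

Answer: -4 0 42 -84 84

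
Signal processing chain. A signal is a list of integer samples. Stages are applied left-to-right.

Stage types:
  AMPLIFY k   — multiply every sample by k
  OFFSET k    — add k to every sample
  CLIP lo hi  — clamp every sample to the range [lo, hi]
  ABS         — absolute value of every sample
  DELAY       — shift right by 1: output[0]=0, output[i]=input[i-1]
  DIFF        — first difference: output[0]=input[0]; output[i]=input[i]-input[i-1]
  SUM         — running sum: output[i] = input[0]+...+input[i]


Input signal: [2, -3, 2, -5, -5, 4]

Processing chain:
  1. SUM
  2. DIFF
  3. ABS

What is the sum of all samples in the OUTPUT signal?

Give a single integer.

Answer: 21

Derivation:
Input: [2, -3, 2, -5, -5, 4]
Stage 1 (SUM): sum[0..0]=2, sum[0..1]=-1, sum[0..2]=1, sum[0..3]=-4, sum[0..4]=-9, sum[0..5]=-5 -> [2, -1, 1, -4, -9, -5]
Stage 2 (DIFF): s[0]=2, -1-2=-3, 1--1=2, -4-1=-5, -9--4=-5, -5--9=4 -> [2, -3, 2, -5, -5, 4]
Stage 3 (ABS): |2|=2, |-3|=3, |2|=2, |-5|=5, |-5|=5, |4|=4 -> [2, 3, 2, 5, 5, 4]
Output sum: 21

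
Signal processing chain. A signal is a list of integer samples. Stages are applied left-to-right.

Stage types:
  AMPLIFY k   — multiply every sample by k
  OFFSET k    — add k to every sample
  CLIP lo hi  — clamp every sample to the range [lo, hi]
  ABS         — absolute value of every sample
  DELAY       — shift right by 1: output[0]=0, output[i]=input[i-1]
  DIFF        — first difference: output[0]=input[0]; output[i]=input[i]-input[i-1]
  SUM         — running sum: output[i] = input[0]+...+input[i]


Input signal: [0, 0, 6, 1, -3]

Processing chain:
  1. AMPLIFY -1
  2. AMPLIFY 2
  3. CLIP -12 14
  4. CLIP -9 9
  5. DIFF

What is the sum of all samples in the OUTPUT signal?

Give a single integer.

Input: [0, 0, 6, 1, -3]
Stage 1 (AMPLIFY -1): 0*-1=0, 0*-1=0, 6*-1=-6, 1*-1=-1, -3*-1=3 -> [0, 0, -6, -1, 3]
Stage 2 (AMPLIFY 2): 0*2=0, 0*2=0, -6*2=-12, -1*2=-2, 3*2=6 -> [0, 0, -12, -2, 6]
Stage 3 (CLIP -12 14): clip(0,-12,14)=0, clip(0,-12,14)=0, clip(-12,-12,14)=-12, clip(-2,-12,14)=-2, clip(6,-12,14)=6 -> [0, 0, -12, -2, 6]
Stage 4 (CLIP -9 9): clip(0,-9,9)=0, clip(0,-9,9)=0, clip(-12,-9,9)=-9, clip(-2,-9,9)=-2, clip(6,-9,9)=6 -> [0, 0, -9, -2, 6]
Stage 5 (DIFF): s[0]=0, 0-0=0, -9-0=-9, -2--9=7, 6--2=8 -> [0, 0, -9, 7, 8]
Output sum: 6

Answer: 6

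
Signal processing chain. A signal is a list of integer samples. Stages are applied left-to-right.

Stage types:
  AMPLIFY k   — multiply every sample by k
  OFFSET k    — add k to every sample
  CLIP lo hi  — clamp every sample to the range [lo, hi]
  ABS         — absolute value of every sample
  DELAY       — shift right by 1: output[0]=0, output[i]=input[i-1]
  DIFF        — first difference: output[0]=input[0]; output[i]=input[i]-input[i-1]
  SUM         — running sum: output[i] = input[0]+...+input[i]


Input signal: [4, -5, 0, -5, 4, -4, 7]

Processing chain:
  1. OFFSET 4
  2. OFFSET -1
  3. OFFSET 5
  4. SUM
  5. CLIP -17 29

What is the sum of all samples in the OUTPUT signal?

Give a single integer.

Input: [4, -5, 0, -5, 4, -4, 7]
Stage 1 (OFFSET 4): 4+4=8, -5+4=-1, 0+4=4, -5+4=-1, 4+4=8, -4+4=0, 7+4=11 -> [8, -1, 4, -1, 8, 0, 11]
Stage 2 (OFFSET -1): 8+-1=7, -1+-1=-2, 4+-1=3, -1+-1=-2, 8+-1=7, 0+-1=-1, 11+-1=10 -> [7, -2, 3, -2, 7, -1, 10]
Stage 3 (OFFSET 5): 7+5=12, -2+5=3, 3+5=8, -2+5=3, 7+5=12, -1+5=4, 10+5=15 -> [12, 3, 8, 3, 12, 4, 15]
Stage 4 (SUM): sum[0..0]=12, sum[0..1]=15, sum[0..2]=23, sum[0..3]=26, sum[0..4]=38, sum[0..5]=42, sum[0..6]=57 -> [12, 15, 23, 26, 38, 42, 57]
Stage 5 (CLIP -17 29): clip(12,-17,29)=12, clip(15,-17,29)=15, clip(23,-17,29)=23, clip(26,-17,29)=26, clip(38,-17,29)=29, clip(42,-17,29)=29, clip(57,-17,29)=29 -> [12, 15, 23, 26, 29, 29, 29]
Output sum: 163

Answer: 163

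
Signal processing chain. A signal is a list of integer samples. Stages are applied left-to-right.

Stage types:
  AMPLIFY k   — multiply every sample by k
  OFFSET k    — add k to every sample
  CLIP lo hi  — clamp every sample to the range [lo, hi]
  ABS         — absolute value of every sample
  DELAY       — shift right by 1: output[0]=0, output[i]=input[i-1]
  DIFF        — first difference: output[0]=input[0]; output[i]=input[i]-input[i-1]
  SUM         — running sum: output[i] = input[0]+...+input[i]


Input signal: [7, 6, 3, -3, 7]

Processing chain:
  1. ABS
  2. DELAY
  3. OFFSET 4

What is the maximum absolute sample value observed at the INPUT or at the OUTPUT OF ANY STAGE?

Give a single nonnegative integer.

Input: [7, 6, 3, -3, 7] (max |s|=7)
Stage 1 (ABS): |7|=7, |6|=6, |3|=3, |-3|=3, |7|=7 -> [7, 6, 3, 3, 7] (max |s|=7)
Stage 2 (DELAY): [0, 7, 6, 3, 3] = [0, 7, 6, 3, 3] -> [0, 7, 6, 3, 3] (max |s|=7)
Stage 3 (OFFSET 4): 0+4=4, 7+4=11, 6+4=10, 3+4=7, 3+4=7 -> [4, 11, 10, 7, 7] (max |s|=11)
Overall max amplitude: 11

Answer: 11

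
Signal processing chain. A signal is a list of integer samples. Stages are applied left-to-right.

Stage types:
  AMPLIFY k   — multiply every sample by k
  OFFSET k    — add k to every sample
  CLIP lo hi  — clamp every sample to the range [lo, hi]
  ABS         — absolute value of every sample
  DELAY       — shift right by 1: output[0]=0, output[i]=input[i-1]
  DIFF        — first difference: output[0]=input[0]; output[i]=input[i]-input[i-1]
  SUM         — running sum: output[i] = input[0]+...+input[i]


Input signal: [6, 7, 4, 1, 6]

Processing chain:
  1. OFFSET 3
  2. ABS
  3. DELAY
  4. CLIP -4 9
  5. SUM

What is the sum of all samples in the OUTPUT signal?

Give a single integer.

Input: [6, 7, 4, 1, 6]
Stage 1 (OFFSET 3): 6+3=9, 7+3=10, 4+3=7, 1+3=4, 6+3=9 -> [9, 10, 7, 4, 9]
Stage 2 (ABS): |9|=9, |10|=10, |7|=7, |4|=4, |9|=9 -> [9, 10, 7, 4, 9]
Stage 3 (DELAY): [0, 9, 10, 7, 4] = [0, 9, 10, 7, 4] -> [0, 9, 10, 7, 4]
Stage 4 (CLIP -4 9): clip(0,-4,9)=0, clip(9,-4,9)=9, clip(10,-4,9)=9, clip(7,-4,9)=7, clip(4,-4,9)=4 -> [0, 9, 9, 7, 4]
Stage 5 (SUM): sum[0..0]=0, sum[0..1]=9, sum[0..2]=18, sum[0..3]=25, sum[0..4]=29 -> [0, 9, 18, 25, 29]
Output sum: 81

Answer: 81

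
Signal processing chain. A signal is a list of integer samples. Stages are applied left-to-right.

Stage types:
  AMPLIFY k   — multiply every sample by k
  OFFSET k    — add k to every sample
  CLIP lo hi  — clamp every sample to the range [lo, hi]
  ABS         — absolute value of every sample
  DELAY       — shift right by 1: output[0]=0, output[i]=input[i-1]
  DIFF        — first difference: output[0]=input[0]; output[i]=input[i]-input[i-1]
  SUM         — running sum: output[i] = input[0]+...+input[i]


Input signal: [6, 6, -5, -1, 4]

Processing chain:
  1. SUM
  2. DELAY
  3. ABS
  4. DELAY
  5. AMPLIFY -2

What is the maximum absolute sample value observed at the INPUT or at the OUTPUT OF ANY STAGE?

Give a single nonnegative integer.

Answer: 24

Derivation:
Input: [6, 6, -5, -1, 4] (max |s|=6)
Stage 1 (SUM): sum[0..0]=6, sum[0..1]=12, sum[0..2]=7, sum[0..3]=6, sum[0..4]=10 -> [6, 12, 7, 6, 10] (max |s|=12)
Stage 2 (DELAY): [0, 6, 12, 7, 6] = [0, 6, 12, 7, 6] -> [0, 6, 12, 7, 6] (max |s|=12)
Stage 3 (ABS): |0|=0, |6|=6, |12|=12, |7|=7, |6|=6 -> [0, 6, 12, 7, 6] (max |s|=12)
Stage 4 (DELAY): [0, 0, 6, 12, 7] = [0, 0, 6, 12, 7] -> [0, 0, 6, 12, 7] (max |s|=12)
Stage 5 (AMPLIFY -2): 0*-2=0, 0*-2=0, 6*-2=-12, 12*-2=-24, 7*-2=-14 -> [0, 0, -12, -24, -14] (max |s|=24)
Overall max amplitude: 24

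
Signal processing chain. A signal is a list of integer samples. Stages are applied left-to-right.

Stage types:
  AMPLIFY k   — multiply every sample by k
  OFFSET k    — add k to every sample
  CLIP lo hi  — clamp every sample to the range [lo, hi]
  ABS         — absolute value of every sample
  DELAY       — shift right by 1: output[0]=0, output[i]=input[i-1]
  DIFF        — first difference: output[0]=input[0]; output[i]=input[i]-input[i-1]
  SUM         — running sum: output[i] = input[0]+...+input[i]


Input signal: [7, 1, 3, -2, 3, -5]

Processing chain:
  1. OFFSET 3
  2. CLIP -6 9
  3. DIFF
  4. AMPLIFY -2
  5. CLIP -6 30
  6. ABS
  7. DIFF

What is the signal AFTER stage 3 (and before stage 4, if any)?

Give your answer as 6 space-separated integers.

Input: [7, 1, 3, -2, 3, -5]
Stage 1 (OFFSET 3): 7+3=10, 1+3=4, 3+3=6, -2+3=1, 3+3=6, -5+3=-2 -> [10, 4, 6, 1, 6, -2]
Stage 2 (CLIP -6 9): clip(10,-6,9)=9, clip(4,-6,9)=4, clip(6,-6,9)=6, clip(1,-6,9)=1, clip(6,-6,9)=6, clip(-2,-6,9)=-2 -> [9, 4, 6, 1, 6, -2]
Stage 3 (DIFF): s[0]=9, 4-9=-5, 6-4=2, 1-6=-5, 6-1=5, -2-6=-8 -> [9, -5, 2, -5, 5, -8]

Answer: 9 -5 2 -5 5 -8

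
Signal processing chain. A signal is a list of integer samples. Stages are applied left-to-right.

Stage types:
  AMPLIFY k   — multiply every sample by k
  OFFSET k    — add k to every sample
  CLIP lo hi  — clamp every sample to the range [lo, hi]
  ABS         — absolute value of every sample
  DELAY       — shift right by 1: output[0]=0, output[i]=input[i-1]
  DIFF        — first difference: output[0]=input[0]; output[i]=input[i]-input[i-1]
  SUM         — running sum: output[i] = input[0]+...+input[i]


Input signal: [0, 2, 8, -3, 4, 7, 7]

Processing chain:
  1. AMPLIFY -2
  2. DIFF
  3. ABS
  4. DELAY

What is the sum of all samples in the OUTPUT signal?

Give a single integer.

Answer: 58

Derivation:
Input: [0, 2, 8, -3, 4, 7, 7]
Stage 1 (AMPLIFY -2): 0*-2=0, 2*-2=-4, 8*-2=-16, -3*-2=6, 4*-2=-8, 7*-2=-14, 7*-2=-14 -> [0, -4, -16, 6, -8, -14, -14]
Stage 2 (DIFF): s[0]=0, -4-0=-4, -16--4=-12, 6--16=22, -8-6=-14, -14--8=-6, -14--14=0 -> [0, -4, -12, 22, -14, -6, 0]
Stage 3 (ABS): |0|=0, |-4|=4, |-12|=12, |22|=22, |-14|=14, |-6|=6, |0|=0 -> [0, 4, 12, 22, 14, 6, 0]
Stage 4 (DELAY): [0, 0, 4, 12, 22, 14, 6] = [0, 0, 4, 12, 22, 14, 6] -> [0, 0, 4, 12, 22, 14, 6]
Output sum: 58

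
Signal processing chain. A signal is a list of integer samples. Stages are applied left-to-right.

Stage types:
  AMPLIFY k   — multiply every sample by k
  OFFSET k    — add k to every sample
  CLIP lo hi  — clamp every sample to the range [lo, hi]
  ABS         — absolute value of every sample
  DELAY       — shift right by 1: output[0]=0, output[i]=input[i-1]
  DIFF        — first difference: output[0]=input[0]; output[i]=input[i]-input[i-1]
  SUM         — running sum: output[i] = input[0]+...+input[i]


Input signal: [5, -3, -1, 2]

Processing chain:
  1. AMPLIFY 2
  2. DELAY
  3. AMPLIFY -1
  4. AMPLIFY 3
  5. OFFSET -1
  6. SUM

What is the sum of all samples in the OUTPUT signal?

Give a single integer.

Input: [5, -3, -1, 2]
Stage 1 (AMPLIFY 2): 5*2=10, -3*2=-6, -1*2=-2, 2*2=4 -> [10, -6, -2, 4]
Stage 2 (DELAY): [0, 10, -6, -2] = [0, 10, -6, -2] -> [0, 10, -6, -2]
Stage 3 (AMPLIFY -1): 0*-1=0, 10*-1=-10, -6*-1=6, -2*-1=2 -> [0, -10, 6, 2]
Stage 4 (AMPLIFY 3): 0*3=0, -10*3=-30, 6*3=18, 2*3=6 -> [0, -30, 18, 6]
Stage 5 (OFFSET -1): 0+-1=-1, -30+-1=-31, 18+-1=17, 6+-1=5 -> [-1, -31, 17, 5]
Stage 6 (SUM): sum[0..0]=-1, sum[0..1]=-32, sum[0..2]=-15, sum[0..3]=-10 -> [-1, -32, -15, -10]
Output sum: -58

Answer: -58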